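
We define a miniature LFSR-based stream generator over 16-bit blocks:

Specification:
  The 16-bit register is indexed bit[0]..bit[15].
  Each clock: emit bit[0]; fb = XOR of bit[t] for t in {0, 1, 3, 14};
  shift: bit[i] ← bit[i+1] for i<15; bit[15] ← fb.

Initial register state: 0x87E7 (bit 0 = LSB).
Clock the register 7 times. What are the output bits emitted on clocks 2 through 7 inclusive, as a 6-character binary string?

110011

reg_0 = 0x87E7
clock 1: out=1, reg = 0x43F3
clock 2: out=1, reg = 0xA1F9
clock 3: out=1, reg = 0x50FC
clock 4: out=0, reg = 0x287E
clock 5: out=0, reg = 0x143F
clock 6: out=1, reg = 0x8A1F
clock 7: out=1, reg = 0xC50F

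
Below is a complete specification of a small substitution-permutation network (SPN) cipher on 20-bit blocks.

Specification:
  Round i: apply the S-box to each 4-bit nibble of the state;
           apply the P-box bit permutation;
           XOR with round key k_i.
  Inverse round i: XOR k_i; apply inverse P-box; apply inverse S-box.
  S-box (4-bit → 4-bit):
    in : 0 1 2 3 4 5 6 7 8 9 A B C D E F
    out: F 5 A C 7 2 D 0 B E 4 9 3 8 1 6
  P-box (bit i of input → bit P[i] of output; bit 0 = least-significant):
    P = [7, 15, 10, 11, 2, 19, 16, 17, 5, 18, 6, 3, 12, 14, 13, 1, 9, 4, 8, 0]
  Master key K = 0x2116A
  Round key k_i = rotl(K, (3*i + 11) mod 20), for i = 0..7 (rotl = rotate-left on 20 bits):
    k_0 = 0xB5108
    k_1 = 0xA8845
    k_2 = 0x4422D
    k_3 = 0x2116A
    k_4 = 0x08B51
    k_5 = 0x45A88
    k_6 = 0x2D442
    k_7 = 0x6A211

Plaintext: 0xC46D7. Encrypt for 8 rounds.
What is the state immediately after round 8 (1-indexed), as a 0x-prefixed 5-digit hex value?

s_0 = plaintext = 0xC46D7
s_1 = Round(s_0, k_0) = 0x92370
s_2 = Round(s_1, k_1) = 0xA459E
s_3 = Round(s_2, k_2) = 0xB33AD
s_4 = Round(s_3, k_3) = 0x33B21
s_5 = Round(s_4, k_4) = 0xAAEFA
s_6 = Round(s_5, k_5) = 0xD7FA8
s_7 = Round(s_6, k_6) = 0x75C83
s_8 = Round(s_7, k_7) = 0x8EE35

0x8EE35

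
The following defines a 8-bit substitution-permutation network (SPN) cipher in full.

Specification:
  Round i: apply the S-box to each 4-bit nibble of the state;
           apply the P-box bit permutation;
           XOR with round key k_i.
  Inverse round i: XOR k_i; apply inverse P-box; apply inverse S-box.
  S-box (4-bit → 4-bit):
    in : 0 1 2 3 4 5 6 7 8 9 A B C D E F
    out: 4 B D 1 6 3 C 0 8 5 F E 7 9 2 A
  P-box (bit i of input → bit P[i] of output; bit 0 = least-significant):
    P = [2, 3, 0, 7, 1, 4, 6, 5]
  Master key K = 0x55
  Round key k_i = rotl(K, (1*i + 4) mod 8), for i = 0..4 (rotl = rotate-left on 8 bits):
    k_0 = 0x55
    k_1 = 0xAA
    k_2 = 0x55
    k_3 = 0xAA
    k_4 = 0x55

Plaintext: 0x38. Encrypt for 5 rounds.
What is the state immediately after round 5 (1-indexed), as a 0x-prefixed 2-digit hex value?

s_0 = plaintext = 0x38
s_1 = Round(s_0, k_0) = 0xD7
s_2 = Round(s_1, k_1) = 0x88
s_3 = Round(s_2, k_2) = 0xF5
s_4 = Round(s_3, k_3) = 0x96
s_5 = Round(s_4, k_4) = 0x96

0x96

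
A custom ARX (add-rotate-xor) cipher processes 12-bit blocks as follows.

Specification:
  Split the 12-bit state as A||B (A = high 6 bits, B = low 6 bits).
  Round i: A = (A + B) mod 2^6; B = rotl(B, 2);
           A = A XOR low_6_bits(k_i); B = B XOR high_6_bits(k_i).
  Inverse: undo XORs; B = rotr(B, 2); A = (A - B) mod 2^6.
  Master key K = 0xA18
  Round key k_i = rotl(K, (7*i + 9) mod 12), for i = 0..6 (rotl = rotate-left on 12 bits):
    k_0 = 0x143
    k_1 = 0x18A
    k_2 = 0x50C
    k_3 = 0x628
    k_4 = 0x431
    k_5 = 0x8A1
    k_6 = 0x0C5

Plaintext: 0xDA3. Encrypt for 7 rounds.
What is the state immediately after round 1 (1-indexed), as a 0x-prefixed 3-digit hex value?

s_0 = plaintext = 0xDA3
s_1 = Round(s_0, k_0) = 0x68B
s_2 = Round(s_1, k_1) = 0xBEA
s_3 = Round(s_2, k_2) = 0x57E
s_4 = Round(s_3, k_3) = 0xEE3
s_5 = Round(s_4, k_4) = 0xBDE
s_6 = Round(s_5, k_5) = 0xB1B
s_7 = Round(s_6, k_6) = 0x0AE

0x68B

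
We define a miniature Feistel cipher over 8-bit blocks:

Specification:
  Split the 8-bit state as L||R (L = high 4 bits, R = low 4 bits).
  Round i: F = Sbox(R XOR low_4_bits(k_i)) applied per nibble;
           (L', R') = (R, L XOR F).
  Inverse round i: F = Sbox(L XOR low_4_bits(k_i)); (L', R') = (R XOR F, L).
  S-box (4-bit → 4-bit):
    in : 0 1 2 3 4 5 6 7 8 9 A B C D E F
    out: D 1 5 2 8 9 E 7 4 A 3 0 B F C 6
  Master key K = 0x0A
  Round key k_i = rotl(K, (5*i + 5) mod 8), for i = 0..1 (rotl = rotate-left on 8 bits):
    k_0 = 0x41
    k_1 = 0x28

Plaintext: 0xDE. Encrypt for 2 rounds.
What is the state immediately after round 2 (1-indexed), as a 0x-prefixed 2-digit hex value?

s_0 = plaintext = 0xDE
s_1 = Round(s_0, k_0) = 0xEB
s_2 = Round(s_1, k_1) = 0xBC

0xBC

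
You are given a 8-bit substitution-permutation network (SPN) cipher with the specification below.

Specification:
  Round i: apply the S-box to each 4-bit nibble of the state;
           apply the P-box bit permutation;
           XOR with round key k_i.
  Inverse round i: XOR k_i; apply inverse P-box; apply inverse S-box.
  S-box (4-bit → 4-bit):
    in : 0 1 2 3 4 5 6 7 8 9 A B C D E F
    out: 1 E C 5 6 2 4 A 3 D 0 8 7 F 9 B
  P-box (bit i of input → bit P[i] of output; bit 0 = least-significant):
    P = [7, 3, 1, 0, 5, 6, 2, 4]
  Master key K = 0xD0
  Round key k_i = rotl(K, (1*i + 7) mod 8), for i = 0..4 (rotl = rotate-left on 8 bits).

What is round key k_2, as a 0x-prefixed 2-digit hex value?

0xA1

K = 0xD0
k_0 = rotl(K, (1*0+7) mod 8) = rotl(K, 7) = 0x68
k_1 = rotl(K, (1*1+7) mod 8) = rotl(K, 0) = 0xD0
k_2 = rotl(K, (1*2+7) mod 8) = rotl(K, 1) = 0xA1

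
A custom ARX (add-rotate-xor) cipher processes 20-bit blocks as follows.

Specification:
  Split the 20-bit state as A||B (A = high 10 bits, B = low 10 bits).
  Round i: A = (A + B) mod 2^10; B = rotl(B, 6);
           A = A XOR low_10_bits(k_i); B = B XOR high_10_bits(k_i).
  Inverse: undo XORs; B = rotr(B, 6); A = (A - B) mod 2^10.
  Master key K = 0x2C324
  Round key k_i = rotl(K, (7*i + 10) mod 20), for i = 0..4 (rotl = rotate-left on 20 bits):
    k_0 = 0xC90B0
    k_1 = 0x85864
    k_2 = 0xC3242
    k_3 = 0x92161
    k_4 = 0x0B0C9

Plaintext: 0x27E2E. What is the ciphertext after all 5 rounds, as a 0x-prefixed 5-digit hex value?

0xDA4DC

s_0 = plaintext = 0x27E2E
s_1 = Round(s_0, k_0) = 0x9F486
s_2 = Round(s_1, k_1) = 0xD9F9E
s_3 = Round(s_2, k_2) = 0x51CB5
s_4 = Round(s_3, k_3) = 0x27703
s_5 = Round(s_4, k_4) = 0xDA4DC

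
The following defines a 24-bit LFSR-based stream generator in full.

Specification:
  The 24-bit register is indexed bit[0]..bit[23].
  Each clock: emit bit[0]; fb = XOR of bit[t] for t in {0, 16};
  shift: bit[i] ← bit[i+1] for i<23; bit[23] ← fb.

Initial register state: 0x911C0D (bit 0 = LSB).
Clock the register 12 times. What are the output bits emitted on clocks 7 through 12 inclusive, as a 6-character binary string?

reg_0 = 0x911C0D
clock 1: out=1, reg = 0x488E06
clock 2: out=0, reg = 0x244703
clock 3: out=1, reg = 0x922381
clock 4: out=1, reg = 0xC911C0
clock 5: out=0, reg = 0xE488E0
clock 6: out=0, reg = 0x724470
clock 7: out=0, reg = 0x392238
clock 8: out=0, reg = 0x9C911C
clock 9: out=0, reg = 0x4E488E
clock 10: out=0, reg = 0x272447
clock 11: out=1, reg = 0x139223
clock 12: out=1, reg = 0x09C911

000011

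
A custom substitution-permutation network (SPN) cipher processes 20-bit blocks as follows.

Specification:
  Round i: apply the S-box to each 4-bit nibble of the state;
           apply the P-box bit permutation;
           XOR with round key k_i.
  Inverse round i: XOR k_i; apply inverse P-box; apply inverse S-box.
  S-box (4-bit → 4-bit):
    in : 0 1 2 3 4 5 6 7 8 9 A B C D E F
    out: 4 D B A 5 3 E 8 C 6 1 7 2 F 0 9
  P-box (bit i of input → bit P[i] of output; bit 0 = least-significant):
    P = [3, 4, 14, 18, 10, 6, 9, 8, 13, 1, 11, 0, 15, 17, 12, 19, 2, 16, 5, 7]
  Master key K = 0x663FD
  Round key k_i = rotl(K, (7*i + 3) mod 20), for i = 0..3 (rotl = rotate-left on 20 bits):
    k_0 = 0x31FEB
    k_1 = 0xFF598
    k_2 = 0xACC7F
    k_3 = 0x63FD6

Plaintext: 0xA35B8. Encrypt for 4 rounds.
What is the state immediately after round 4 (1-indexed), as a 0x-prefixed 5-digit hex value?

s_0 = plaintext = 0xA35B8
s_1 = Round(s_0, k_0) = 0xD79AD
s_2 = Round(s_1, k_1) = 0x2B926
s_3 = Round(s_2, k_2) = 0xD11A9
s_4 = Round(s_3, k_3) = 0xFC363

0xFC363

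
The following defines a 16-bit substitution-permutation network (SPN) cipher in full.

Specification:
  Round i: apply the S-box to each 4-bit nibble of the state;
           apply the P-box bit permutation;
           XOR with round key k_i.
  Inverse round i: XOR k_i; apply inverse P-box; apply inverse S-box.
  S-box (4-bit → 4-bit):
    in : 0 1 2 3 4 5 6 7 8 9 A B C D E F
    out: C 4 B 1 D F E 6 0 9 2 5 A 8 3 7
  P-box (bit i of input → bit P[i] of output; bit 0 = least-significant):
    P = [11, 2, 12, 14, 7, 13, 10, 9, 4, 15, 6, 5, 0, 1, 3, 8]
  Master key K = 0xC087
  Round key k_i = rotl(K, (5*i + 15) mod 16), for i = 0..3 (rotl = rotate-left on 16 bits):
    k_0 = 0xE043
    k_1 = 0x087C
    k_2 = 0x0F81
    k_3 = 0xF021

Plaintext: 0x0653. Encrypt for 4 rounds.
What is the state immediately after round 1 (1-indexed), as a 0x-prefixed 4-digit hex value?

0x4FAB

s_0 = plaintext = 0x0653
s_1 = Round(s_0, k_0) = 0x4FAB
s_2 = Round(s_1, k_1) = 0xB125
s_3 = Round(s_2, k_2) = 0x754C
s_4 = Round(s_3, k_3) = 0x36DF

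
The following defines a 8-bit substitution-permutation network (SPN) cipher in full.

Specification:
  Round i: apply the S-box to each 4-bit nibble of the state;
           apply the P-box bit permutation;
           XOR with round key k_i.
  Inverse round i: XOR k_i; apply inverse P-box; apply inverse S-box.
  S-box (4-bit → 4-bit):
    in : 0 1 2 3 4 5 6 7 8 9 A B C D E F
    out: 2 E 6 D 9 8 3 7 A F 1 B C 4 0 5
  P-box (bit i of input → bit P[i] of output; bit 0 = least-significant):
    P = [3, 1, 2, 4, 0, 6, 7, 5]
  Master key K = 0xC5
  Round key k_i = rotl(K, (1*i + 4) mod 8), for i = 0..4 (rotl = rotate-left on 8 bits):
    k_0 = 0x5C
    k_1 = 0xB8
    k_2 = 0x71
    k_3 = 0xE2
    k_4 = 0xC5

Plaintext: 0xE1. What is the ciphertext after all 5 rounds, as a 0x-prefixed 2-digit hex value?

0xB7

s_0 = plaintext = 0xE1
s_1 = Round(s_0, k_0) = 0x4A
s_2 = Round(s_1, k_1) = 0x91
s_3 = Round(s_2, k_2) = 0x86
s_4 = Round(s_3, k_3) = 0x88
s_5 = Round(s_4, k_4) = 0xB7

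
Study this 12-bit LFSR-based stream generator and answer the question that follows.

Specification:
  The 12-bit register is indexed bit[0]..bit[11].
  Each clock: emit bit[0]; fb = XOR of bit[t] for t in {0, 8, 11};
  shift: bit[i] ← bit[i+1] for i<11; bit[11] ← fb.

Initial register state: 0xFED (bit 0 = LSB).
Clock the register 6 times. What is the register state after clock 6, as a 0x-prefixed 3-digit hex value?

0x47F

reg_0 = 0xFED
clock 1: out=1, reg = 0xFF6
clock 2: out=0, reg = 0x7FB
clock 3: out=1, reg = 0x3FD
clock 4: out=1, reg = 0x1FE
clock 5: out=0, reg = 0x8FF
clock 6: out=1, reg = 0x47F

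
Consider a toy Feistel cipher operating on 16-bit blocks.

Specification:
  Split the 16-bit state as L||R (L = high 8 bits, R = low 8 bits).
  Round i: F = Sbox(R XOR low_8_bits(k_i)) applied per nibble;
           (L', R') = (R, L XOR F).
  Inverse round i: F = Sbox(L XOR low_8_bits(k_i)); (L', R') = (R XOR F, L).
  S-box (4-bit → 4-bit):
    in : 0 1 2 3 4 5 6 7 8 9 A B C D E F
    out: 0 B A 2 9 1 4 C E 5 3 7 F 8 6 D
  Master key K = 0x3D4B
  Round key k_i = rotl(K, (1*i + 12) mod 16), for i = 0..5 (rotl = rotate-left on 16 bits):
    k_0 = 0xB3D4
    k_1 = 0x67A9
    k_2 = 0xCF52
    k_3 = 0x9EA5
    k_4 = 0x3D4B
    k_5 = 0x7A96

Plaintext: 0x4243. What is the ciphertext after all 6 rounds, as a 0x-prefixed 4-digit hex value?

0x6234

s_0 = plaintext = 0x4243
s_1 = Round(s_0, k_0) = 0x431E
s_2 = Round(s_1, k_1) = 0x1E3F
s_3 = Round(s_2, k_2) = 0x3F56
s_4 = Round(s_3, k_3) = 0x56ED
s_5 = Round(s_4, k_4) = 0xED62
s_6 = Round(s_5, k_5) = 0x6234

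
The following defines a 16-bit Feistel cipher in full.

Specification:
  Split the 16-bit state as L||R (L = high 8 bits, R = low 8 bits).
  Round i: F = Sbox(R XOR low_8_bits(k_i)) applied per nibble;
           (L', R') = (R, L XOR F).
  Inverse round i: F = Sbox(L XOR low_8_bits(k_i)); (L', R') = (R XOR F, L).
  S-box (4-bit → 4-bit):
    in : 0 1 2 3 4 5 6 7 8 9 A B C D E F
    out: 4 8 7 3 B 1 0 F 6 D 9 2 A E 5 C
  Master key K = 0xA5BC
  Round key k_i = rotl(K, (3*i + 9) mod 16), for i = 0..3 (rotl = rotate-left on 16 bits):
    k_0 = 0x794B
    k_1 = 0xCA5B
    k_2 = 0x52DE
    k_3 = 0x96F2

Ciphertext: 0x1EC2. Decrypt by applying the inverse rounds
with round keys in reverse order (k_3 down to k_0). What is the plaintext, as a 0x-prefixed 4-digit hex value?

s_0 = ciphertext = 0x1EC2
s_1 = InvRound(s_0, k_3) = 0x981E
s_2 = InvRound(s_1, k_2) = 0xAE98
s_3 = InvRound(s_2, k_1) = 0x59AE
s_4 = InvRound(s_3, k_0) = 0x2959

0x2959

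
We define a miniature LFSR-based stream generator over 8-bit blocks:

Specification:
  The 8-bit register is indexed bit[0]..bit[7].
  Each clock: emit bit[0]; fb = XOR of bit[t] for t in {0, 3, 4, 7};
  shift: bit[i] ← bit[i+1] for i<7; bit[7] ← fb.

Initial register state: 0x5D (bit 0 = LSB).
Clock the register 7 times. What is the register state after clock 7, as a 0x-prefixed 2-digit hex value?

0x42

reg_0 = 0x5D
clock 1: out=1, reg = 0xAE
clock 2: out=0, reg = 0x57
clock 3: out=1, reg = 0x2B
clock 4: out=1, reg = 0x15
clock 5: out=1, reg = 0x0A
clock 6: out=0, reg = 0x85
clock 7: out=1, reg = 0x42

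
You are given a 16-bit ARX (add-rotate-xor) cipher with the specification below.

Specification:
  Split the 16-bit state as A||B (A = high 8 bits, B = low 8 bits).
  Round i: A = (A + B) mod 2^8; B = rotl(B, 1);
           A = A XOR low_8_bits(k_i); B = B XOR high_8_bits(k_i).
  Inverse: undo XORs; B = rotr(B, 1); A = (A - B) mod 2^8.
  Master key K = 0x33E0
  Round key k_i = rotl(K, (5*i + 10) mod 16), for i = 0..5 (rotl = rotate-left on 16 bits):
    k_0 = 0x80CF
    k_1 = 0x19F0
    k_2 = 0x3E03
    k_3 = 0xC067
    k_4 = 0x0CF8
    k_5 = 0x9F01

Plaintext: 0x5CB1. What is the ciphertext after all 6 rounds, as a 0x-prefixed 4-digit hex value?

0xE798

s_0 = plaintext = 0x5CB1
s_1 = Round(s_0, k_0) = 0xC2E3
s_2 = Round(s_1, k_1) = 0x55DE
s_3 = Round(s_2, k_2) = 0x3083
s_4 = Round(s_3, k_3) = 0xD4C7
s_5 = Round(s_4, k_4) = 0x6383
s_6 = Round(s_5, k_5) = 0xE798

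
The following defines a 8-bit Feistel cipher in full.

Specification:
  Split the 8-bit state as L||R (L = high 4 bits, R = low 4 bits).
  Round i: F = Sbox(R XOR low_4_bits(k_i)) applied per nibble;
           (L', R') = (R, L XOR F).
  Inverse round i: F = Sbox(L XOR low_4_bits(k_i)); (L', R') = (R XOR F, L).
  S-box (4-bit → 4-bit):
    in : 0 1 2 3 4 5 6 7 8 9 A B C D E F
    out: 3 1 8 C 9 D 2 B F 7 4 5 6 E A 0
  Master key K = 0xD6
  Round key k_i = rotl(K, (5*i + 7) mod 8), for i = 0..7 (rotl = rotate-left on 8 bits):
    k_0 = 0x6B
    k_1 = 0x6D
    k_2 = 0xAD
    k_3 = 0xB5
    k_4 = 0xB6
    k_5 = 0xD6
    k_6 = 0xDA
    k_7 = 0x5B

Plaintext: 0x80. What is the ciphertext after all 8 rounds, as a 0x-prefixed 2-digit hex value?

s_0 = plaintext = 0x80
s_1 = Round(s_0, k_0) = 0x0D
s_2 = Round(s_1, k_1) = 0xD3
s_3 = Round(s_2, k_2) = 0x37
s_4 = Round(s_3, k_3) = 0x7B
s_5 = Round(s_4, k_4) = 0xB9
s_6 = Round(s_5, k_5) = 0x9B
s_7 = Round(s_6, k_6) = 0xB8
s_8 = Round(s_7, k_7) = 0x87

0x87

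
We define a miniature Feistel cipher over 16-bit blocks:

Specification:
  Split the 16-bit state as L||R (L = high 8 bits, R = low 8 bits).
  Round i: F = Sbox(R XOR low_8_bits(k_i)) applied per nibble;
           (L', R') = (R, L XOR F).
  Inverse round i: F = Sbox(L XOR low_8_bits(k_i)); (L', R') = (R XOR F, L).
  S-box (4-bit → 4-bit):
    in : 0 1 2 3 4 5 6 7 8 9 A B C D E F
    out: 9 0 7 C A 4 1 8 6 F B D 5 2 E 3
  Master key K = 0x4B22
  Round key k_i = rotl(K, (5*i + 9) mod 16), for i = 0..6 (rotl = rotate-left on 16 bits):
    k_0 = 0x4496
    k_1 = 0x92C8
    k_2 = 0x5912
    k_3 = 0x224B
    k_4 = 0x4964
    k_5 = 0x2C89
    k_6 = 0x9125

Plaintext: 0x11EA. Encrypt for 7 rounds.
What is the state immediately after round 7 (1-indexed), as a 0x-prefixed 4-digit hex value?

s_0 = plaintext = 0x11EA
s_1 = Round(s_0, k_0) = 0xEA94
s_2 = Round(s_1, k_1) = 0x94AF
s_3 = Round(s_2, k_2) = 0xAF46
s_4 = Round(s_3, k_3) = 0x463D
s_5 = Round(s_4, k_4) = 0x3D09
s_6 = Round(s_5, k_5) = 0x0954
s_7 = Round(s_6, k_6) = 0x5489

0x5489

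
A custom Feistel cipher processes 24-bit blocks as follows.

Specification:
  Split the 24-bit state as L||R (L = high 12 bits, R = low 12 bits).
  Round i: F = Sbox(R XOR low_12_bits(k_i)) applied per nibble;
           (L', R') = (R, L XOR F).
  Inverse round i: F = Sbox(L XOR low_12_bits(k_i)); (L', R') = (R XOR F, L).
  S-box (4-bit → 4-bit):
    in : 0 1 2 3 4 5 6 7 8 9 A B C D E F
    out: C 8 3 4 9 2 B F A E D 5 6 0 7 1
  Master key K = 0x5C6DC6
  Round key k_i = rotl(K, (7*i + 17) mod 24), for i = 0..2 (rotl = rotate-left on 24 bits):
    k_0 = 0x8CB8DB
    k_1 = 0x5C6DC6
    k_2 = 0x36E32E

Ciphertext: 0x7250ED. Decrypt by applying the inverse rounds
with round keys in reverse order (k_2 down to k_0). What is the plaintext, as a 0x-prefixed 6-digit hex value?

s_0 = ciphertext = 0x7250ED
s_1 = InvRound(s_0, k_2) = 0x928725
s_2 = InvRound(s_1, k_1) = 0xE52928
s_3 = InvRound(s_2, k_0) = 0x286E52

0x286E52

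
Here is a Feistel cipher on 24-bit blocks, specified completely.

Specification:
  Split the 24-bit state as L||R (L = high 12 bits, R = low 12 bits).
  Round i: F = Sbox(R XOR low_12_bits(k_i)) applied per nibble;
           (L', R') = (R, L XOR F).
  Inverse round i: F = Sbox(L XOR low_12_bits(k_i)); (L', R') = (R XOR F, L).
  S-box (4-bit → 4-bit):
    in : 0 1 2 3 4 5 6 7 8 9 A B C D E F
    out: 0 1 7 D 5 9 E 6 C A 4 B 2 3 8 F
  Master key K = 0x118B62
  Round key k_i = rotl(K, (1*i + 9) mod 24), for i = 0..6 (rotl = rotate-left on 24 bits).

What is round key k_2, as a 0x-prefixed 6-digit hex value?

K = 0x118B62
k_0 = rotl(K, (1*0+9) mod 24) = rotl(K, 9) = 0x16C423
k_1 = rotl(K, (1*1+9) mod 24) = rotl(K, 10) = 0x2D8846
k_2 = rotl(K, (1*2+9) mod 24) = rotl(K, 11) = 0x5B108C

0x5B108C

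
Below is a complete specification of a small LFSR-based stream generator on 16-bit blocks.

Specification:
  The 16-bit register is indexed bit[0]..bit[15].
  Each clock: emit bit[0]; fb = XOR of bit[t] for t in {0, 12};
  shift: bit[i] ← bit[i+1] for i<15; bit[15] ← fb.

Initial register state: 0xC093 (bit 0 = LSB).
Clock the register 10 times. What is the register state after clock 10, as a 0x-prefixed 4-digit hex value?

0x9BF0

reg_0 = 0xC093
clock 1: out=1, reg = 0xE049
clock 2: out=1, reg = 0xF024
clock 3: out=0, reg = 0xF812
clock 4: out=0, reg = 0xFC09
clock 5: out=1, reg = 0x7E04
clock 6: out=0, reg = 0xBF02
clock 7: out=0, reg = 0xDF81
clock 8: out=1, reg = 0x6FC0
clock 9: out=0, reg = 0x37E0
clock 10: out=0, reg = 0x9BF0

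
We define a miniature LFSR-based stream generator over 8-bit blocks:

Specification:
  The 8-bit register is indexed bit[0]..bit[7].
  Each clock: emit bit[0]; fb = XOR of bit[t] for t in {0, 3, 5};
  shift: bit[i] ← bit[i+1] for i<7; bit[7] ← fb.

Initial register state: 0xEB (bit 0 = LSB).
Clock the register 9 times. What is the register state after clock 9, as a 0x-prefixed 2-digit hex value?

reg_0 = 0xEB
clock 1: out=1, reg = 0xF5
clock 2: out=1, reg = 0x7A
clock 3: out=0, reg = 0x3D
clock 4: out=1, reg = 0x9E
clock 5: out=0, reg = 0xCF
clock 6: out=1, reg = 0x67
clock 7: out=1, reg = 0x33
clock 8: out=1, reg = 0x19
clock 9: out=1, reg = 0x0C

0x0C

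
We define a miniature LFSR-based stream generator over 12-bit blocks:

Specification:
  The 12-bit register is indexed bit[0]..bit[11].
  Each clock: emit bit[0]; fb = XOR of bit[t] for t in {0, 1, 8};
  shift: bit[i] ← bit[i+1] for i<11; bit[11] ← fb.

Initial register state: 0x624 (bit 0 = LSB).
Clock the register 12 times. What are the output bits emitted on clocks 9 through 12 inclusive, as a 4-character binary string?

reg_0 = 0x624
clock 1: out=0, reg = 0x312
clock 2: out=0, reg = 0x189
clock 3: out=1, reg = 0x0C4
clock 4: out=0, reg = 0x062
clock 5: out=0, reg = 0x831
clock 6: out=1, reg = 0xC18
clock 7: out=0, reg = 0x60C
clock 8: out=0, reg = 0x306
clock 9: out=0, reg = 0x183
clock 10: out=1, reg = 0x8C1
clock 11: out=1, reg = 0xC60
clock 12: out=0, reg = 0x630

0110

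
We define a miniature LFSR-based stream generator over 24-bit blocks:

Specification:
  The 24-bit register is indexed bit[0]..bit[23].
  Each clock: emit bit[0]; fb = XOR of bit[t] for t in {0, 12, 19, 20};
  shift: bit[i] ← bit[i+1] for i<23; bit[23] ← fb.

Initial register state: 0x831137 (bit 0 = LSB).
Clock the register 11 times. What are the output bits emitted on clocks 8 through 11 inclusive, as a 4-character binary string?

reg_0 = 0x831137
clock 1: out=1, reg = 0x41889B
clock 2: out=1, reg = 0xA0C44D
clock 3: out=1, reg = 0xD06226
clock 4: out=0, reg = 0xE83113
clock 5: out=1, reg = 0xF41889
clock 6: out=1, reg = 0xFA0C44
clock 7: out=0, reg = 0x7D0622
clock 8: out=0, reg = 0x3E8311
clock 9: out=1, reg = 0x9F4188
clock 10: out=0, reg = 0x4FA0C4
clock 11: out=0, reg = 0xA7D062

0100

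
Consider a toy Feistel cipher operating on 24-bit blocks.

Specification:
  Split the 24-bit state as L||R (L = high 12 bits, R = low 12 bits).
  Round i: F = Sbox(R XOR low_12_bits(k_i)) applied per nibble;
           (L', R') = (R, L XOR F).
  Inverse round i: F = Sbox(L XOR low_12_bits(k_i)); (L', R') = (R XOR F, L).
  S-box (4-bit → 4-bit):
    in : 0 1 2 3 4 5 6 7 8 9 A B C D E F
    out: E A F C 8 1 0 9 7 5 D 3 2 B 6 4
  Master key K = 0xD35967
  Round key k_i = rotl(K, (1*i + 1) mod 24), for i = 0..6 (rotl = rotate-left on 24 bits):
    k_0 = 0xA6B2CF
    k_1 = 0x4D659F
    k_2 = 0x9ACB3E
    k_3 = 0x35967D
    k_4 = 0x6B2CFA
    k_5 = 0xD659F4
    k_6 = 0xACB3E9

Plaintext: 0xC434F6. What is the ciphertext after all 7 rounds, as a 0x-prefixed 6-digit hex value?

0x6B38F9

s_0 = plaintext = 0xC434F6
s_1 = Round(s_0, k_0) = 0x4F6C86
s_2 = Round(s_1, k_1) = 0xC86153
s_3 = Round(s_2, k_2) = 0x15318D
s_4 = Round(s_3, k_3) = 0x18D81D
s_5 = Round(s_4, k_4) = 0x81D9E4
s_6 = Round(s_5, k_5) = 0x9E46B3
s_7 = Round(s_6, k_6) = 0x6B38F9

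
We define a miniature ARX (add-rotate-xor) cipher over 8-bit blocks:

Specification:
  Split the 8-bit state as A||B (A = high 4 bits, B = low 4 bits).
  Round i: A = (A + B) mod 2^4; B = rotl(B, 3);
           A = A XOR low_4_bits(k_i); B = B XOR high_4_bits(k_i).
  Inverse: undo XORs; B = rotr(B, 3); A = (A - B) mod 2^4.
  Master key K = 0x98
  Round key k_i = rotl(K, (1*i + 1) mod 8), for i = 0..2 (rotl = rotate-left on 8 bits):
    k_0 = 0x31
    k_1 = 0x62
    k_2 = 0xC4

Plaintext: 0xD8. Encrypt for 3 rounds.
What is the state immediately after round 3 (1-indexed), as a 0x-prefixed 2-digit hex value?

0x22

s_0 = plaintext = 0xD8
s_1 = Round(s_0, k_0) = 0x47
s_2 = Round(s_1, k_1) = 0x9D
s_3 = Round(s_2, k_2) = 0x22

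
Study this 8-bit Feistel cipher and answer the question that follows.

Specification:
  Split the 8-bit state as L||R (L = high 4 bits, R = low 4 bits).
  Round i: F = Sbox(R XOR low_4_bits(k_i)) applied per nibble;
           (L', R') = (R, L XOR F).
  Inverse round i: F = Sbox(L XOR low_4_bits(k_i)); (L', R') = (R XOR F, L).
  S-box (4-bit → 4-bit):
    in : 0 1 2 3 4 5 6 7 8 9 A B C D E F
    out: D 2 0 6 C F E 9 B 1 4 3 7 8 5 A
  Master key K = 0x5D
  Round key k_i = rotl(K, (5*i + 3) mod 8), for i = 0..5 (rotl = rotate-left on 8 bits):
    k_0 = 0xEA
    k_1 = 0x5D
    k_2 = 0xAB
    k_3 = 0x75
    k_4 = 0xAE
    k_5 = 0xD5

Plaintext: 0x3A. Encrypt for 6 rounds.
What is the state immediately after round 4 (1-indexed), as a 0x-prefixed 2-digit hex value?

0x7C

s_0 = plaintext = 0x3A
s_1 = Round(s_0, k_0) = 0xAE
s_2 = Round(s_1, k_1) = 0xEC
s_3 = Round(s_2, k_2) = 0xC7
s_4 = Round(s_3, k_3) = 0x7C
s_5 = Round(s_4, k_4) = 0xC7
s_6 = Round(s_5, k_5) = 0x7C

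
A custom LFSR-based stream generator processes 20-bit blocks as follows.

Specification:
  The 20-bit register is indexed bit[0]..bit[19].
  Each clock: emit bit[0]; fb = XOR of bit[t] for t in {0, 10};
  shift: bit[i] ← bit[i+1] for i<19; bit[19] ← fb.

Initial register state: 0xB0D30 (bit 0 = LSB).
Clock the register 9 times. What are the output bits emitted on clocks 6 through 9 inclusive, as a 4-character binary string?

1001

reg_0 = 0xB0D30
clock 1: out=0, reg = 0xD8698
clock 2: out=0, reg = 0xEC34C
clock 3: out=0, reg = 0x761A6
clock 4: out=0, reg = 0x3B0D3
clock 5: out=1, reg = 0x9D869
clock 6: out=1, reg = 0xCEC34
clock 7: out=0, reg = 0xE761A
clock 8: out=0, reg = 0xF3B0D
clock 9: out=1, reg = 0xF9D86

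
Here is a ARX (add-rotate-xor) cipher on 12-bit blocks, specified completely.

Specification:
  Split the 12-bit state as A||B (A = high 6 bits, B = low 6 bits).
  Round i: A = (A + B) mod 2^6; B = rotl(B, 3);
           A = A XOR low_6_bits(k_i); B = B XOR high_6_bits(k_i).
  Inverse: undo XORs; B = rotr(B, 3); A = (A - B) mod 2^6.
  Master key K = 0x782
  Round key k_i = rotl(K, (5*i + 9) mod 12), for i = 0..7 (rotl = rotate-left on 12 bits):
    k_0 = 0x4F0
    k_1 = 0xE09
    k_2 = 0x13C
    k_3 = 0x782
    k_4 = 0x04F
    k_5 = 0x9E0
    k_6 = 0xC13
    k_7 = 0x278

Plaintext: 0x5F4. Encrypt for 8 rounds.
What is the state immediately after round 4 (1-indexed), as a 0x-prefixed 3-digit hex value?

s_0 = plaintext = 0x5F4
s_1 = Round(s_0, k_0) = 0xEF5
s_2 = Round(s_1, k_1) = 0xE56
s_3 = Round(s_2, k_2) = 0xCF6
s_4 = Round(s_3, k_3) = 0xAE8
s_5 = Round(s_4, k_4) = 0x704
s_6 = Round(s_5, k_5) = 0x007
s_7 = Round(s_6, k_6) = 0x508
s_8 = Round(s_7, k_7) = 0x908

0xAE8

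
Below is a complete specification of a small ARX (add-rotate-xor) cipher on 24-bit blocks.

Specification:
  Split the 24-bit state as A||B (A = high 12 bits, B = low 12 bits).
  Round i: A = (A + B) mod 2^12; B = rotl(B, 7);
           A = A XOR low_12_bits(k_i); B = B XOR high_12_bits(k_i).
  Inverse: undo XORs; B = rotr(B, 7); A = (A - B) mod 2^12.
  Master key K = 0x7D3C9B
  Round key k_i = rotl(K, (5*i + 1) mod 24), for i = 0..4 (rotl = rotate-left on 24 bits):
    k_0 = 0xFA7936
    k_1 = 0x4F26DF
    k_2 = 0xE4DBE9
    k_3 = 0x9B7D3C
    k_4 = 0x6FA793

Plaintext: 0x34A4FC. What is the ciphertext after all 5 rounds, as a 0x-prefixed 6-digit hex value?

0x25D89F

s_0 = plaintext = 0x34A4FC
s_1 = Round(s_0, k_0) = 0x170180
s_2 = Round(s_1, k_1) = 0x42F4FE
s_3 = Round(s_2, k_2) = 0x2C416A
s_4 = Round(s_3, k_3) = 0x912CBC
s_5 = Round(s_4, k_4) = 0x25D89F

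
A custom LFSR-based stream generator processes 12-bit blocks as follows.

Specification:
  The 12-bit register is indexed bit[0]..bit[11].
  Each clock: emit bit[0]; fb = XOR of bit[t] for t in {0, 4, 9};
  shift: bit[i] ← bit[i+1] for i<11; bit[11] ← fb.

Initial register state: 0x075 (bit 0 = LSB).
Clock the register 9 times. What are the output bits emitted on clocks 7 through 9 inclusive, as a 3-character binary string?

reg_0 = 0x075
clock 1: out=1, reg = 0x03A
clock 2: out=0, reg = 0x81D
clock 3: out=1, reg = 0x40E
clock 4: out=0, reg = 0x207
clock 5: out=1, reg = 0x103
clock 6: out=1, reg = 0x881
clock 7: out=1, reg = 0xC40
clock 8: out=0, reg = 0x620
clock 9: out=0, reg = 0xB10

100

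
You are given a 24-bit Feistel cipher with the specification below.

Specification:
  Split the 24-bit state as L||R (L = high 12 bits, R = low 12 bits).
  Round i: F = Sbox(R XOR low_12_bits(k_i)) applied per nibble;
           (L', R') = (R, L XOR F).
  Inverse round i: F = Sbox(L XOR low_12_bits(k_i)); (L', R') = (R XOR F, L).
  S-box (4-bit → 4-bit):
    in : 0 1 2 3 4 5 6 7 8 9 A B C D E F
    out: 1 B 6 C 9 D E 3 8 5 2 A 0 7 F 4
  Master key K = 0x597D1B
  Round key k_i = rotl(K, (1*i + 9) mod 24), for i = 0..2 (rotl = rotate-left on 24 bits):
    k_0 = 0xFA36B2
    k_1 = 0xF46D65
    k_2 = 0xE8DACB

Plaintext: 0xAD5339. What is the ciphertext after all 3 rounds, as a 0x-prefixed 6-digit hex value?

0x1FBD9E

s_0 = plaintext = 0xAD5339
s_1 = Round(s_0, k_0) = 0x33975F
s_2 = Round(s_1, k_1) = 0x75F1FB
s_3 = Round(s_2, k_2) = 0x1FBD9E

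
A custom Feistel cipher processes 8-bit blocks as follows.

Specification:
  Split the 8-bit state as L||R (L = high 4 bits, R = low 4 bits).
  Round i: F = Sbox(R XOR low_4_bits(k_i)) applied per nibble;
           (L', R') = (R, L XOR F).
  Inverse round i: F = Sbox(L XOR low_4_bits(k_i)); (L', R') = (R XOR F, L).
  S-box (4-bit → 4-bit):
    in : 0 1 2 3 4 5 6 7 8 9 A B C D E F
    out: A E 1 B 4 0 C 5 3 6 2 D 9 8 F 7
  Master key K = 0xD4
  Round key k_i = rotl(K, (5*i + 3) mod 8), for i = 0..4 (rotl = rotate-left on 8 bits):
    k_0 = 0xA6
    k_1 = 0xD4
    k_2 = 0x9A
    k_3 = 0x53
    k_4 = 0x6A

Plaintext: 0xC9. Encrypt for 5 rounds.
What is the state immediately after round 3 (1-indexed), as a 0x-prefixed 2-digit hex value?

s_0 = plaintext = 0xC9
s_1 = Round(s_0, k_0) = 0x9B
s_2 = Round(s_1, k_1) = 0xBE
s_3 = Round(s_2, k_2) = 0xEF
s_4 = Round(s_3, k_3) = 0xF7
s_5 = Round(s_4, k_4) = 0x77

0xEF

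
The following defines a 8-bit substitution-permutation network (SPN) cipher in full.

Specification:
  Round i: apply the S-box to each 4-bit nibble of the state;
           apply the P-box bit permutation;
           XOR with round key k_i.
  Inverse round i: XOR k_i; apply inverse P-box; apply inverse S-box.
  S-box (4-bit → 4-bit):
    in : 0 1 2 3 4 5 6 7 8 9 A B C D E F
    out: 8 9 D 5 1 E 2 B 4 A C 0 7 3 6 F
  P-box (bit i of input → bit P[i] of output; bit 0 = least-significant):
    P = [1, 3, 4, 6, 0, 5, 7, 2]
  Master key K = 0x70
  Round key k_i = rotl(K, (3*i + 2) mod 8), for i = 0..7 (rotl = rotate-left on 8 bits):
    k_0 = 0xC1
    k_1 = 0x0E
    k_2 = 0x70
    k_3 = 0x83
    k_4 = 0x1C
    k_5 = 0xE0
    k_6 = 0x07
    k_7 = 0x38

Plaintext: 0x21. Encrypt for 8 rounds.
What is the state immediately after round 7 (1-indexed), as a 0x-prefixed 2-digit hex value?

s_0 = plaintext = 0x21
s_1 = Round(s_0, k_0) = 0x06
s_2 = Round(s_1, k_1) = 0x02
s_3 = Round(s_2, k_2) = 0x26
s_4 = Round(s_3, k_3) = 0x0E
s_5 = Round(s_4, k_4) = 0x00
s_6 = Round(s_5, k_5) = 0xA4
s_7 = Round(s_6, k_6) = 0x81
s_8 = Round(s_7, k_7) = 0xFA

0x81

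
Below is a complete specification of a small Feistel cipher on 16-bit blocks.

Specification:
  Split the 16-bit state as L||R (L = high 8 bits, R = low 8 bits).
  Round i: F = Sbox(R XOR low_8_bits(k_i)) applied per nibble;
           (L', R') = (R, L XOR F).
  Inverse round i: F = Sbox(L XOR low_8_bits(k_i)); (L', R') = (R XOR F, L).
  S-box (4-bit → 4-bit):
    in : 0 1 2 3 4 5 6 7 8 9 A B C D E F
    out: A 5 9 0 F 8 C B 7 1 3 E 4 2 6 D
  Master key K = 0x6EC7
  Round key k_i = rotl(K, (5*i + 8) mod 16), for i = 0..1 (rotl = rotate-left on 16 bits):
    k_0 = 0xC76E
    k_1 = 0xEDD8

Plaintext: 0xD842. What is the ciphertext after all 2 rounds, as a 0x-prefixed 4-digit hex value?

s_0 = plaintext = 0xD842
s_1 = Round(s_0, k_0) = 0x424C
s_2 = Round(s_1, k_1) = 0x4C5D

0x4C5D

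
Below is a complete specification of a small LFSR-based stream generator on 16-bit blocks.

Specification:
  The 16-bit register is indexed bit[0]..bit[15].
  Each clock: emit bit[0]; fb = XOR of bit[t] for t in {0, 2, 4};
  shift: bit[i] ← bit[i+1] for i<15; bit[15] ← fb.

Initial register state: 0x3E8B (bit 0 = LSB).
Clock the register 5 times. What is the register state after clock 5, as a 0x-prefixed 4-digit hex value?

reg_0 = 0x3E8B
clock 1: out=1, reg = 0x9F45
clock 2: out=1, reg = 0x4FA2
clock 3: out=0, reg = 0x27D1
clock 4: out=1, reg = 0x13E8
clock 5: out=0, reg = 0x09F4

0x09F4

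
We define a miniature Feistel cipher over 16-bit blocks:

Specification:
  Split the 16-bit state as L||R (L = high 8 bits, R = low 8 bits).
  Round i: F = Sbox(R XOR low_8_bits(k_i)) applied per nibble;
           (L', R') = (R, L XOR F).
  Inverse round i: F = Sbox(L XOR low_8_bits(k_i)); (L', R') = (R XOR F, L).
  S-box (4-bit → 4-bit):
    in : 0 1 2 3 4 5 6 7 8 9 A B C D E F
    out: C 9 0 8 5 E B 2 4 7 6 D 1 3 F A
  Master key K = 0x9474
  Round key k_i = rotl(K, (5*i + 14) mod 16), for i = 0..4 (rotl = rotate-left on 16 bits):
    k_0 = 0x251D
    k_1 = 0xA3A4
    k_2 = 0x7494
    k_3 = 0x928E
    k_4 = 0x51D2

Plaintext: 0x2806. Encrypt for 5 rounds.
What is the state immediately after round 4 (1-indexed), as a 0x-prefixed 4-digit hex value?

s_0 = plaintext = 0x2806
s_1 = Round(s_0, k_0) = 0x06B5
s_2 = Round(s_1, k_1) = 0xB59F
s_3 = Round(s_2, k_2) = 0x9F78
s_4 = Round(s_3, k_3) = 0x7834
s_5 = Round(s_4, k_4) = 0x3483

0x7834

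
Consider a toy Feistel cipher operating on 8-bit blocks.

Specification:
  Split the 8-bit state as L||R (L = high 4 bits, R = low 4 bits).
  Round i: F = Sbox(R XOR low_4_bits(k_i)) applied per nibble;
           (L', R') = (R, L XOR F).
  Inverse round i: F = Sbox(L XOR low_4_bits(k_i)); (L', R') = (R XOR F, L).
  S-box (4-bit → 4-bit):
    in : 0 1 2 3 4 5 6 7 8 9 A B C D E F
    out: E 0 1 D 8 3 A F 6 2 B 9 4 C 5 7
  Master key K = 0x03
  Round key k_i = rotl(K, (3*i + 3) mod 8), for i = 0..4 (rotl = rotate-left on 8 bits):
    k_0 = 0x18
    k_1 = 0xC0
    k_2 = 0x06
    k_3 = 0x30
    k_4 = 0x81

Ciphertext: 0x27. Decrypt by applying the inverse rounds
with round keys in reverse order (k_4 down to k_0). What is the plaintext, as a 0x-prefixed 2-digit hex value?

s_0 = ciphertext = 0x27
s_1 = InvRound(s_0, k_4) = 0xA2
s_2 = InvRound(s_1, k_3) = 0x9A
s_3 = InvRound(s_2, k_2) = 0xD9
s_4 = InvRound(s_3, k_1) = 0x5D
s_5 = InvRound(s_4, k_0) = 0x15

0x15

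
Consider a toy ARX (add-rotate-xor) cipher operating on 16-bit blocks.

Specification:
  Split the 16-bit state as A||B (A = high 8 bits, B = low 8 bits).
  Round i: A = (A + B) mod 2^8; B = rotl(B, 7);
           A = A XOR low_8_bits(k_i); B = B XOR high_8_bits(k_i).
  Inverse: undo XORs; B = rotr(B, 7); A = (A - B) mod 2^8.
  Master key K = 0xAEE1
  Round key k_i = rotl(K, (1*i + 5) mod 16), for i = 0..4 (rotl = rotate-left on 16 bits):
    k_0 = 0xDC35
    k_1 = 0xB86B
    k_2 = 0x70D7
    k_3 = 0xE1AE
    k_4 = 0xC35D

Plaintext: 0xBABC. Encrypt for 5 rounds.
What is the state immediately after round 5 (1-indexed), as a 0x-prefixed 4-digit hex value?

s_0 = plaintext = 0xBABC
s_1 = Round(s_0, k_0) = 0x4382
s_2 = Round(s_1, k_1) = 0xAEF9
s_3 = Round(s_2, k_2) = 0x708C
s_4 = Round(s_3, k_3) = 0x52A7
s_5 = Round(s_4, k_4) = 0xA410

0xA410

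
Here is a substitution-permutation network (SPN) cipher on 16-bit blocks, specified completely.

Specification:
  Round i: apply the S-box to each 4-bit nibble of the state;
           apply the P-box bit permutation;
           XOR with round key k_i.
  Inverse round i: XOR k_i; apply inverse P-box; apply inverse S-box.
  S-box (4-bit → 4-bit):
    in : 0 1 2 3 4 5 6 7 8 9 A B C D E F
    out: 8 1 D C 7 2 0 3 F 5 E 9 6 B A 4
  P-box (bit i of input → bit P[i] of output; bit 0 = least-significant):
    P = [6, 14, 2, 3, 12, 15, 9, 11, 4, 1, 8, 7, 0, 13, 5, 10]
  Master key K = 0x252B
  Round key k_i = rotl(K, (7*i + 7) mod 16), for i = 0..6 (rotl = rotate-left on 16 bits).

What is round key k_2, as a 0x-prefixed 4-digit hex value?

0xA564

K = 0x252B
k_0 = rotl(K, (7*0+7) mod 16) = rotl(K, 7) = 0x9592
k_1 = rotl(K, (7*1+7) mod 16) = rotl(K, 14) = 0xC94A
k_2 = rotl(K, (7*2+7) mod 16) = rotl(K, 5) = 0xA564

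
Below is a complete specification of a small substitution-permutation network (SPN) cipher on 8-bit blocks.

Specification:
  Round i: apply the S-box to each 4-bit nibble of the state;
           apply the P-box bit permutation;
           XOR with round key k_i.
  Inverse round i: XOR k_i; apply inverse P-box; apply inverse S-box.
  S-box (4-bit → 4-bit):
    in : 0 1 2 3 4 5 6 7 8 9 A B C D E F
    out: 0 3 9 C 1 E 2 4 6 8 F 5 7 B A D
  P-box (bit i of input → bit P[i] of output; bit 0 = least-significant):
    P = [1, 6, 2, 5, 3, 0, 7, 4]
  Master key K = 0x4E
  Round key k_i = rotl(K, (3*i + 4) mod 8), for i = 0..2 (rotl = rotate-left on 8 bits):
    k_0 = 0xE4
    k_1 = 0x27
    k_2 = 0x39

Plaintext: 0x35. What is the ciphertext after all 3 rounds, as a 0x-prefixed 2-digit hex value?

0x41

s_0 = plaintext = 0x35
s_1 = Round(s_0, k_0) = 0x10
s_2 = Round(s_1, k_1) = 0x2E
s_3 = Round(s_2, k_2) = 0x41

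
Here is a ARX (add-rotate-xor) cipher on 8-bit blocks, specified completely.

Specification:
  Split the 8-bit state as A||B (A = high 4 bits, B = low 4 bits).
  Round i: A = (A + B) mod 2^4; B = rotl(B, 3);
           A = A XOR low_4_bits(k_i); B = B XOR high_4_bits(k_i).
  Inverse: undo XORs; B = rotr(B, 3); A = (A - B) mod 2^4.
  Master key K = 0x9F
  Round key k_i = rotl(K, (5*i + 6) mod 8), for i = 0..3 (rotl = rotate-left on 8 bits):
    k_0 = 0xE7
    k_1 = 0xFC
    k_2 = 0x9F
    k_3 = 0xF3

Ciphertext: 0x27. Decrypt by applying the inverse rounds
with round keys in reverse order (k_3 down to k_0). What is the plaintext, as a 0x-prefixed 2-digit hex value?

0xC6

s_0 = ciphertext = 0x27
s_1 = InvRound(s_0, k_3) = 0x01
s_2 = InvRound(s_1, k_2) = 0xE1
s_3 = InvRound(s_2, k_1) = 0x5D
s_4 = InvRound(s_3, k_0) = 0xC6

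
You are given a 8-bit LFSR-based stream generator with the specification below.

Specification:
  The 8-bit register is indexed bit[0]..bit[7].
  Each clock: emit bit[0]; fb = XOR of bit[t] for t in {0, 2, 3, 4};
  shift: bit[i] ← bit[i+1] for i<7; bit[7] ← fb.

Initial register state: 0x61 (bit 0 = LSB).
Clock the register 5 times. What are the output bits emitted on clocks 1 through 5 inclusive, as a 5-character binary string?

10000

reg_0 = 0x61
clock 1: out=1, reg = 0xB0
clock 2: out=0, reg = 0xD8
clock 3: out=0, reg = 0x6C
clock 4: out=0, reg = 0x36
clock 5: out=0, reg = 0x1B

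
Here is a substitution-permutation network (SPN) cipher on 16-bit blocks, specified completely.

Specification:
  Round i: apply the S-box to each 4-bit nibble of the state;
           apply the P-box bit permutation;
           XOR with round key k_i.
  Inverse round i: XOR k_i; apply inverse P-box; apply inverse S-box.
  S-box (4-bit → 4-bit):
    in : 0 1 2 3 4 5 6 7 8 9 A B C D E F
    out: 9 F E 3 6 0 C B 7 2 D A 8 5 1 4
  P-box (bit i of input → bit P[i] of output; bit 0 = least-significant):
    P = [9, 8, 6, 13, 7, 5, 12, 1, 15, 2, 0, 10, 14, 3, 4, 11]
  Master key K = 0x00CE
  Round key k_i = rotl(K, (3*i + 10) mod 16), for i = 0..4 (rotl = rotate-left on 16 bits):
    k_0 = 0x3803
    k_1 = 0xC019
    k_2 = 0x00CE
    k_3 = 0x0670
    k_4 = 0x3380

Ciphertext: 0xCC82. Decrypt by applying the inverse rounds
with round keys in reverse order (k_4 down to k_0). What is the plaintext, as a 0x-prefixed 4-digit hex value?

s_0 = ciphertext = 0xCC82
s_1 = InvRound(s_0, k_4) = 0x0067
s_2 = InvRound(s_1, k_3) = 0xF2CE
s_3 = InvRound(s_2, k_2) = 0xEEF0
s_4 = InvRound(s_3, k_1) = 0xB63A
s_5 = InvRound(s_4, k_0) = 0x2A9E

0x2A9E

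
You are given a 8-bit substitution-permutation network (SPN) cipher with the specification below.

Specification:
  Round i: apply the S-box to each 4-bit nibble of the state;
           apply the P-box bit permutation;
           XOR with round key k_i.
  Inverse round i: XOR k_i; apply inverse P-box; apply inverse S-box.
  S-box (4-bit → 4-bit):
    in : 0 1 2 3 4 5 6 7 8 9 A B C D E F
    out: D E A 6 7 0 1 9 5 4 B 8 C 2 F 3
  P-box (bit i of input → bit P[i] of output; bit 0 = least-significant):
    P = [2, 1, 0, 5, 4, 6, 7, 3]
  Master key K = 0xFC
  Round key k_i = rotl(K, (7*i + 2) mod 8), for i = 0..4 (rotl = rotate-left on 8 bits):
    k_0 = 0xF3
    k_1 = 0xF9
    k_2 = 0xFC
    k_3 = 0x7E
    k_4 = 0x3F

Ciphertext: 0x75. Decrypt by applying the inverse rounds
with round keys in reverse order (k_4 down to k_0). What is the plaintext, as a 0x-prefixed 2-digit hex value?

s_0 = ciphertext = 0x75
s_1 = InvRound(s_0, k_4) = 0x2D
s_2 = InvRound(s_1, k_3) = 0xF3
s_3 = InvRound(s_2, k_2) = 0xB4
s_4 = InvRound(s_3, k_1) = 0x28
s_5 = InvRound(s_4, k_0) = 0xE3

0xE3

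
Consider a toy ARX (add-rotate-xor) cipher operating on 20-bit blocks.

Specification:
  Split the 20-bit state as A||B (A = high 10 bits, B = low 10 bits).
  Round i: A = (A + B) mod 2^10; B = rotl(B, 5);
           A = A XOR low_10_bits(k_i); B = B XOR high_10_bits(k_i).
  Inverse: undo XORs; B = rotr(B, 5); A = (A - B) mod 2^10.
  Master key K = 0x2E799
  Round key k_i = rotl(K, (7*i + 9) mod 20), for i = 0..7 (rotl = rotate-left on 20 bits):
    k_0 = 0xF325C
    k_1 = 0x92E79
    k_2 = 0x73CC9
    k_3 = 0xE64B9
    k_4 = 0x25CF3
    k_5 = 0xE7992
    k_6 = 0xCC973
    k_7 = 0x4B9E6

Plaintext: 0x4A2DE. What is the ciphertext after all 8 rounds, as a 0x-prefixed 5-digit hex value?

0xBE571

s_0 = plaintext = 0x4A2DE
s_1 = Round(s_0, k_0) = 0x9681A
s_2 = Round(s_1, k_1) = 0x0350B
s_3 = Round(s_2, k_2) = 0x744A7
s_4 = Round(s_3, k_3) = 0xB077C
s_5 = Round(s_4, k_4) = 0xB3B0C
s_6 = Round(s_5, k_5) = 0x12206
s_7 = Round(s_6, k_6) = 0xCF7E2
s_8 = Round(s_7, k_7) = 0xBE571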